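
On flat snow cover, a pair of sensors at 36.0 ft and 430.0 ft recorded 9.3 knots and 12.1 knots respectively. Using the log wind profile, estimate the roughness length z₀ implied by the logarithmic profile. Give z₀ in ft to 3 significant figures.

z₀ ≈ 0.00952 ft

Log law: V(z) ∝ ln(z/z₀). With r = V₁/V₂ = 9.3/12.1 = 0.76860,
r · ln(z₂/z₀) = ln(z₁/z₀) ⇒ ln z₀ = (ln z₁ − r·ln z₂)/(1 − r)
ln z₀ = (3.58352 − 0.76860×6.06379) / 0.23140 = -4.6545
z₀ = exp(-4.6545) = 0.009519 ft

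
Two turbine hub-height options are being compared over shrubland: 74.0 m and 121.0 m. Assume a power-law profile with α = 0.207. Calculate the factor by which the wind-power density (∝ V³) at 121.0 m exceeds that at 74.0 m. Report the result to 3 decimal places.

Speed ratio: V_B/V_A = (z_B/z_A)^α = (121.0/74.0)^0.207 = (1.6351)^0.207 = 1.10715
Power-density ratio: P_B/P_A = (V_B/V_A)³ = (1.10715)³ = 1.35712

1.357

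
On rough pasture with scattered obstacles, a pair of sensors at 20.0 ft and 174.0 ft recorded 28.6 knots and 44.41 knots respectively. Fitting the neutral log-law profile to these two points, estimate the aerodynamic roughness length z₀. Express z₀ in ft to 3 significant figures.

z₀ ≈ 0.399 ft

Log law: V(z) ∝ ln(z/z₀). With r = V₁/V₂ = 28.6/44.41 = 0.64400,
r · ln(z₂/z₀) = ln(z₁/z₀) ⇒ ln z₀ = (ln z₁ − r·ln z₂)/(1 − r)
ln z₀ = (2.99573 − 0.64400×5.15906) / 0.35600 = -0.9177
z₀ = exp(-0.9177) = 0.3994 ft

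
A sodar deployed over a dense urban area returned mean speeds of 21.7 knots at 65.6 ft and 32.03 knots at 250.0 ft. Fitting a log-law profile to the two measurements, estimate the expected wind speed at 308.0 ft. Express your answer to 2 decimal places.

33.64 knots

Log law: V ∝ ln(z/z₀). From the pair, with r = V₁/V₂ = 0.67749,
ln z₀ = (ln z₁ − r·ln z₂)/(1 − r) = (4.1836 − 0.67749×5.5215)/0.32251 = 1.3731 → z₀ = 3.948 ft
V₃ = V₁ · ln(z₃/z₀)/ln(z₁/z₀) = 21.7 × 4.3570/2.8105 = 33.6409 knots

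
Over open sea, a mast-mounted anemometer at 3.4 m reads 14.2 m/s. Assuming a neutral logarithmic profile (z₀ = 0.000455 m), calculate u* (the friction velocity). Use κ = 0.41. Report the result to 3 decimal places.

Log law: V(z) = (u*/κ) · ln(z/z₀) ⇒ u* = κ · V / ln(z/z₀)
u* = 0.41 × 14.2 / ln(3.4/0.000455) = 0.41 × 14.2 / 8.9190
   = 5.8220 / 8.9190 = 0.6528 m/s

u* ≈ 0.653 m/s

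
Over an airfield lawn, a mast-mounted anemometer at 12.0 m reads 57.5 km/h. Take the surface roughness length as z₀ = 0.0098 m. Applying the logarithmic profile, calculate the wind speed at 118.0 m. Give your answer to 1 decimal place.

Log law: V(z) ∝ ln(z/z₀), so V₂/V₁ = ln(z₂/z₀) / ln(z₁/z₀).
ln(118.0/0.0098) = 9.3961, ln(12.0/0.0098) = 7.1103
V₂ = 57.5 × 9.3961/7.1103 = 57.5 × 1.3215 = 75.9848 km/h

76.0 km/h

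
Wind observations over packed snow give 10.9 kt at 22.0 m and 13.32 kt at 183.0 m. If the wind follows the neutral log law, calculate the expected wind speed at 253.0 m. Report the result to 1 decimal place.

Log law: V ∝ ln(z/z₀). From the pair, with r = V₁/V₂ = 0.81832,
ln z₀ = (ln z₁ − r·ln z₂)/(1 − r) = (3.0910 − 0.81832×5.2095)/0.18168 = -6.4507 → z₀ = 0.001579 m
V₃ = V₁ · ln(z₃/z₀)/ln(z₁/z₀) = 10.9 × 11.9841/9.5418 = 13.6900 kt

13.7 kt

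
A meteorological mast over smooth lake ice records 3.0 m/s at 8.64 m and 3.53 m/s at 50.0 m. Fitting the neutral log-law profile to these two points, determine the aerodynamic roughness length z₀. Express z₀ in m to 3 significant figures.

z₀ ≈ 0.000418 m

Log law: V(z) ∝ ln(z/z₀). With r = V₁/V₂ = 3.0/3.53 = 0.84986,
r · ln(z₂/z₀) = ln(z₁/z₀) ⇒ ln z₀ = (ln z₁ − r·ln z₂)/(1 − r)
ln z₀ = (2.15640 − 0.84986×3.91202) / 0.15014 = -7.7811
z₀ = exp(-7.7811) = 0.0004176 m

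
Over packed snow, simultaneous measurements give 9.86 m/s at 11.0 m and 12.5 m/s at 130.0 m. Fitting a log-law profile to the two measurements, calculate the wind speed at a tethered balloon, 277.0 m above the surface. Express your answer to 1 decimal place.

Log law: V ∝ ln(z/z₀). From the pair, with r = V₁/V₂ = 0.78880,
ln z₀ = (ln z₁ − r·ln z₂)/(1 − r) = (2.3979 − 0.78880×4.8675)/0.21120 = -6.8258 → z₀ = 0.001085 m
V₃ = V₁ · ln(z₃/z₀)/ln(z₁/z₀) = 9.86 × 12.4499/9.2237 = 13.3087 m/s

13.3 m/s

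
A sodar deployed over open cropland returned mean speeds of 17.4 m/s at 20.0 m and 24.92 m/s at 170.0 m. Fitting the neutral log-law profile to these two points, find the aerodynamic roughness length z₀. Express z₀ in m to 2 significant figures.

Log law: V(z) ∝ ln(z/z₀). With r = V₁/V₂ = 17.4/24.92 = 0.69823,
r · ln(z₂/z₀) = ln(z₁/z₀) ⇒ ln z₀ = (ln z₁ − r·ln z₂)/(1 − r)
ln z₀ = (2.99573 − 0.69823×5.13580) / 0.30177 = -1.9560
z₀ = exp(-1.9560) = 0.1414 m

z₀ ≈ 0.14 m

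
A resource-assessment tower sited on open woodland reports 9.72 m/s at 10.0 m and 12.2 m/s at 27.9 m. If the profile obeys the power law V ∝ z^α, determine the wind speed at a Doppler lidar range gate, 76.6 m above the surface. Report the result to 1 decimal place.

First find α: α = ln(V₂/V₁)/ln(z₂/z₁) = ln(12.2/9.72)/ln(27.9/10.0) = 0.22725/1.02604 = 0.2215
Extrapolate from 27.9 m to 76.6 m: V₃ = 12.2 × (76.6/27.9)^0.2215 = 12.2 × 1.2507 = 15.2583 m/s

15.3 m/s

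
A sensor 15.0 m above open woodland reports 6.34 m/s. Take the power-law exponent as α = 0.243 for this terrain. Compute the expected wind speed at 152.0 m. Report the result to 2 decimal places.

Power-law profile: V₂ = V₁ · (z₂/z₁)^α
V₂ = 6.34 × (152.0/15.0)^0.243 = 6.34 × (10.1333)^0.243
    = 6.34 × 1.7555 = 11.1298 m/s

11.13 m/s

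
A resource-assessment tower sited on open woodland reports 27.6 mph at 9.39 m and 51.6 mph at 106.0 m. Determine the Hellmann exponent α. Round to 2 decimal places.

Power law: V₂/V₁ = (z₂/z₁)^α ⇒ α = ln(V₂/V₁) / ln(z₂/z₁)
α = ln(51.6/27.6) / ln(106.0/9.39) = ln(1.8696) / ln(11.2886)
  = 0.62571 / 2.42379 = 0.25815

α ≈ 0.26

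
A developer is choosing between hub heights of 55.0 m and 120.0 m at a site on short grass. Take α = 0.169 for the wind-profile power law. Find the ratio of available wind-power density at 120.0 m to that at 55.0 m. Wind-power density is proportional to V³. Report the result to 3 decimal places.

1.485

Speed ratio: V_B/V_A = (z_B/z_A)^α = (120.0/55.0)^0.169 = (2.1818)^0.169 = 1.14093
Power-density ratio: P_B/P_A = (V_B/V_A)³ = (1.14093)³ = 1.48519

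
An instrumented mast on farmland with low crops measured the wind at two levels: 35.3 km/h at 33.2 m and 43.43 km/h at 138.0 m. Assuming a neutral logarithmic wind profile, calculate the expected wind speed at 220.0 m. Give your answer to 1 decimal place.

46.1 km/h

Log law: V ∝ ln(z/z₀). From the pair, with r = V₁/V₂ = 0.81280,
ln z₀ = (ln z₁ − r·ln z₂)/(1 − r) = (3.5025 − 0.81280×4.9273)/0.18720 = -2.6834 → z₀ = 0.06833 m
V₃ = V₁ · ln(z₃/z₀)/ln(z₁/z₀) = 35.3 × 8.0771/6.1860 = 46.0913 km/h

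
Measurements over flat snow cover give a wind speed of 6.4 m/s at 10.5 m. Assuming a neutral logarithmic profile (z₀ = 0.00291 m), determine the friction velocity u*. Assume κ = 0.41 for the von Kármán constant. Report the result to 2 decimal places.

u* ≈ 0.32 m/s

Log law: V(z) = (u*/κ) · ln(z/z₀) ⇒ u* = κ · V / ln(z/z₀)
u* = 0.41 × 6.4 / ln(10.5/0.00291) = 0.41 × 6.4 / 8.1910
   = 2.6240 / 8.1910 = 0.3204 m/s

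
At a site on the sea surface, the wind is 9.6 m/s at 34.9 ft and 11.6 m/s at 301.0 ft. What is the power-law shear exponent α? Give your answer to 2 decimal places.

α ≈ 0.09

Power law: V₂/V₁ = (z₂/z₁)^α ⇒ α = ln(V₂/V₁) / ln(z₂/z₁)
α = ln(11.6/9.6) / ln(301.0/34.9) = ln(1.2083) / ln(8.6246)
  = 0.18924 / 2.15462 = 0.08783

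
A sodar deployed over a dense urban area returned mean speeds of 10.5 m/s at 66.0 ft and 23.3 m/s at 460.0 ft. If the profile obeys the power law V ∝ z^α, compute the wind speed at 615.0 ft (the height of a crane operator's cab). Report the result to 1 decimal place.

First find α: α = ln(V₂/V₁)/ln(z₂/z₁) = ln(23.3/10.5)/ln(460.0/66.0) = 0.79708/1.94157 = 0.4105
Extrapolate from 460.0 ft to 615.0 ft: V₃ = 23.3 × (615.0/460.0)^0.4105 = 23.3 × 1.1266 = 26.2501 m/s

26.3 m/s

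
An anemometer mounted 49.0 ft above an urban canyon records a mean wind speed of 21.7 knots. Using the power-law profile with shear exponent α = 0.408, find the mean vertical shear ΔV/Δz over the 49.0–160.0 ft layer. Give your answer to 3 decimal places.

0.121 knots/ft

Power law: V₂ = V₁ · (z₂/z₁)^α = 21.7 × (3.2653)^0.408 = 35.1674 knots
ΔV/Δz = (35.1674 − 21.7)/(160.0 − 49.0) = 13.4674/111.0000 = 0.12133 knots/ft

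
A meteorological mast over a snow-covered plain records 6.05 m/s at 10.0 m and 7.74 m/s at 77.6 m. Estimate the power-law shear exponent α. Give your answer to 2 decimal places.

α ≈ 0.12

Power law: V₂/V₁ = (z₂/z₁)^α ⇒ α = ln(V₂/V₁) / ln(z₂/z₁)
α = ln(7.74/6.05) / ln(77.6/10.0) = ln(1.2793) / ln(7.7600)
  = 0.24634 / 2.04898 = 0.12023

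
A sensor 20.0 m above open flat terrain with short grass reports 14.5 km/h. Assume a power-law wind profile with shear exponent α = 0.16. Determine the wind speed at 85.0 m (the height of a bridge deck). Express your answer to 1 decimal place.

18.3 km/h

Power-law profile: V₂ = V₁ · (z₂/z₁)^α
V₂ = 14.5 × (85.0/20.0)^0.16 = 14.5 × (4.2500)^0.16
    = 14.5 × 1.2605 = 18.2772 km/h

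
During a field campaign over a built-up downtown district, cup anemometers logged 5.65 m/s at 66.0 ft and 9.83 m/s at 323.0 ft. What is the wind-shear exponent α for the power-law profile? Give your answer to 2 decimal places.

α ≈ 0.35

Power law: V₂/V₁ = (z₂/z₁)^α ⇒ α = ln(V₂/V₁) / ln(z₂/z₁)
α = ln(9.83/5.65) / ln(323.0/66.0) = ln(1.7398) / ln(4.8939)
  = 0.55378 / 1.58800 = 0.34873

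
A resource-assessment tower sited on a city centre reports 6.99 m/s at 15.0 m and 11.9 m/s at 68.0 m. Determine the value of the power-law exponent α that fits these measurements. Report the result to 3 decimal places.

Power law: V₂/V₁ = (z₂/z₁)^α ⇒ α = ln(V₂/V₁) / ln(z₂/z₁)
α = ln(11.9/6.99) / ln(68.0/15.0) = ln(1.7024) / ln(4.5333)
  = 0.53206 / 1.51146 = 0.35202

α ≈ 0.352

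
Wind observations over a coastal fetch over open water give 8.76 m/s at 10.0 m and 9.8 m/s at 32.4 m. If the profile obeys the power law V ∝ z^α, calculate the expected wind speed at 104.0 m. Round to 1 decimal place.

First find α: α = ln(V₂/V₁)/ln(z₂/z₁) = ln(9.8/8.76)/ln(32.4/10.0) = 0.11219/1.17557 = 0.0954
Extrapolate from 32.4 m to 104.0 m: V₃ = 9.8 × (104.0/32.4)^0.0954 = 9.8 × 1.1177 = 10.9537 m/s

11.0 m/s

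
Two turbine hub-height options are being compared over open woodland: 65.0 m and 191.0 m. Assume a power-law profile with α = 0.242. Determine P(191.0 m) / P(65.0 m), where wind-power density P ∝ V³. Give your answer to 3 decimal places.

Speed ratio: V_B/V_A = (z_B/z_A)^α = (191.0/65.0)^0.242 = (2.9385)^0.242 = 1.29803
Power-density ratio: P_B/P_A = (V_B/V_A)³ = (1.29803)³ = 2.18703

2.187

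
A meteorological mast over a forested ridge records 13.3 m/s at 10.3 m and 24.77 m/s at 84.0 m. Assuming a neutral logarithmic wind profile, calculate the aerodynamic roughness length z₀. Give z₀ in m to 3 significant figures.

z₀ ≈ 0.904 m

Log law: V(z) ∝ ln(z/z₀). With r = V₁/V₂ = 13.3/24.77 = 0.53694,
r · ln(z₂/z₀) = ln(z₁/z₀) ⇒ ln z₀ = (ln z₁ − r·ln z₂)/(1 − r)
ln z₀ = (2.33214 − 0.53694×4.43082) / 0.46306 = -0.1014
z₀ = exp(-0.1014) = 0.9036 m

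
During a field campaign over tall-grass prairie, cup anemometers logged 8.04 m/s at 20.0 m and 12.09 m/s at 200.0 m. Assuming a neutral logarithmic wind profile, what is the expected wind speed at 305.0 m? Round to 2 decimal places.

Log law: V ∝ ln(z/z₀). From the pair, with r = V₁/V₂ = 0.66501,
ln z₀ = (ln z₁ − r·ln z₂)/(1 − r) = (2.9957 − 0.66501×5.2983)/0.33499 = -1.5753 → z₀ = 0.2069 m
V₃ = V₁ · ln(z₃/z₀)/ln(z₁/z₀) = 8.04 × 7.2956/4.5711 = 12.8322 m/s

12.83 m/s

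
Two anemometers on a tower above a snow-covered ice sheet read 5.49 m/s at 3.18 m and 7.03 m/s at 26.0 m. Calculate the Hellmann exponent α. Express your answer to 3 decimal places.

α ≈ 0.118

Power law: V₂/V₁ = (z₂/z₁)^α ⇒ α = ln(V₂/V₁) / ln(z₂/z₁)
α = ln(7.03/5.49) / ln(26.0/3.18) = ln(1.2805) / ln(8.1761)
  = 0.24726 / 2.10122 = 0.11767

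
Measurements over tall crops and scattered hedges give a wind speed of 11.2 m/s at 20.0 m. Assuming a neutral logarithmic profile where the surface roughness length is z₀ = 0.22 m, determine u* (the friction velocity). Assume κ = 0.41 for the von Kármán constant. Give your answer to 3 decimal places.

u* ≈ 1.018 m/s

Log law: V(z) = (u*/κ) · ln(z/z₀) ⇒ u* = κ · V / ln(z/z₀)
u* = 0.41 × 11.2 / ln(20.0/0.22) = 0.41 × 11.2 / 4.5099
   = 4.5920 / 4.5099 = 1.0182 m/s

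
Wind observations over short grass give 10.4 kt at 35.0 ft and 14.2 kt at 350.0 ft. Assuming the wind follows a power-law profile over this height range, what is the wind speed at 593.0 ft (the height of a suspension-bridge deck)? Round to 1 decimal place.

15.2 kt

First find α: α = ln(V₂/V₁)/ln(z₂/z₁) = ln(14.2/10.4)/ln(350.0/35.0) = 0.31144/2.30259 = 0.1353
Extrapolate from 350.0 ft to 593.0 ft: V₃ = 14.2 × (593.0/350.0)^0.1353 = 14.2 × 1.0739 = 15.2497 kt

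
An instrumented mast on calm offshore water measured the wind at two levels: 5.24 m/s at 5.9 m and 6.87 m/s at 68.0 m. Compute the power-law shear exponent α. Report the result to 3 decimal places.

Power law: V₂/V₁ = (z₂/z₁)^α ⇒ α = ln(V₂/V₁) / ln(z₂/z₁)
α = ln(6.87/5.24) / ln(68.0/5.9) = ln(1.3111) / ln(11.5254)
  = 0.27084 / 2.44456 = 0.11079

α ≈ 0.111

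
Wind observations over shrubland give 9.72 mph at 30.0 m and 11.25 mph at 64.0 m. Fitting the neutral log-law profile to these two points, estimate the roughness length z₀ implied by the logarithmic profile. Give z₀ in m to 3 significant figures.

z₀ ≈ 0.244 m

Log law: V(z) ∝ ln(z/z₀). With r = V₁/V₂ = 9.72/11.25 = 0.86400,
r · ln(z₂/z₀) = ln(z₁/z₀) ⇒ ln z₀ = (ln z₁ − r·ln z₂)/(1 − r)
ln z₀ = (3.40120 − 0.86400×4.15888) / 0.13600 = -1.4123
z₀ = exp(-1.4123) = 0.2436 m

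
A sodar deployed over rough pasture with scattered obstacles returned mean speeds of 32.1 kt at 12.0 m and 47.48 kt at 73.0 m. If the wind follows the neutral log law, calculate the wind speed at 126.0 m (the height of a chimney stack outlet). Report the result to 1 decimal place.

Log law: V ∝ ln(z/z₀). From the pair, with r = V₁/V₂ = 0.67607,
ln z₀ = (ln z₁ − r·ln z₂)/(1 − r) = (2.4849 − 0.67607×4.2905)/0.32393 = -1.2835 → z₀ = 0.2771 m
V₃ = V₁ · ln(z₃/z₀)/ln(z₁/z₀) = 32.1 × 6.1198/3.7684 = 52.1294 kt

52.1 kt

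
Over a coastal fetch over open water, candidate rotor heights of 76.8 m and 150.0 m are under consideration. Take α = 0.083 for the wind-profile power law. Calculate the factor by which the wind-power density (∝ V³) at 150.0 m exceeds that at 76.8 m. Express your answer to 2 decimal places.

Speed ratio: V_B/V_A = (z_B/z_A)^α = (150.0/76.8)^0.083 = (1.9531)^0.083 = 1.05714
Power-density ratio: P_B/P_A = (V_B/V_A)³ = (1.05714)³ = 1.18139

1.18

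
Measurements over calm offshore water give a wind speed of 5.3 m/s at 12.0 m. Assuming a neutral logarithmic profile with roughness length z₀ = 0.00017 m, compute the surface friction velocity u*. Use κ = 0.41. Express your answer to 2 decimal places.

Log law: V(z) = (u*/κ) · ln(z/z₀) ⇒ u* = κ · V / ln(z/z₀)
u* = 0.41 × 5.3 / ln(12.0/0.00017) = 0.41 × 5.3 / 11.1646
   = 2.1730 / 11.1646 = 0.1946 m/s

u* ≈ 0.19 m/s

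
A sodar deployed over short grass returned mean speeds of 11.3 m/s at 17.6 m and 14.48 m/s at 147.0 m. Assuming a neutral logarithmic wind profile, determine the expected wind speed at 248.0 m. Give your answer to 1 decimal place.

Log law: V ∝ ln(z/z₀). From the pair, with r = V₁/V₂ = 0.78039,
ln z₀ = (ln z₁ − r·ln z₂)/(1 − r) = (2.8679 − 0.78039×4.9904)/0.21961 = -4.6744 → z₀ = 0.009331 m
V₃ = V₁ · ln(z₃/z₀)/ln(z₁/z₀) = 11.3 × 10.1879/7.5423 = 15.2636 m/s

15.3 m/s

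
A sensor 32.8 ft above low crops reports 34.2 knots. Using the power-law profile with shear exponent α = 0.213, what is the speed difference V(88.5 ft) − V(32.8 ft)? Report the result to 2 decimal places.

8.05 knots

Power law: V₂ = V₁ · (z₂/z₁)^α = 34.2 × (2.6982)^0.213 = 42.2517 knots
ΔV = 42.2517 − 34.2 = 8.0517 knots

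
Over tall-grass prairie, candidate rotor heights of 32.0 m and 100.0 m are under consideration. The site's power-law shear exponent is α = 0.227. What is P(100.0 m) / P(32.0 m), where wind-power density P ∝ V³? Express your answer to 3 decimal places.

Speed ratio: V_B/V_A = (z_B/z_A)^α = (100.0/32.0)^0.227 = (3.1250)^0.227 = 1.29518
Power-density ratio: P_B/P_A = (V_B/V_A)³ = (1.29518)³ = 2.17267

2.173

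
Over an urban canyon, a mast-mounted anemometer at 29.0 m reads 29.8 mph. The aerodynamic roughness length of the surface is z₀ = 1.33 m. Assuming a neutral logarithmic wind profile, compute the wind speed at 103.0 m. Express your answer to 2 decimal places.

Log law: V(z) ∝ ln(z/z₀), so V₂/V₁ = ln(z₂/z₀) / ln(z₁/z₀).
ln(103.0/1.33) = 4.3496, ln(29.0/1.33) = 3.0821
V₂ = 29.8 × 4.3496/3.0821 = 29.8 × 1.4112 = 42.0544 mph

42.05 mph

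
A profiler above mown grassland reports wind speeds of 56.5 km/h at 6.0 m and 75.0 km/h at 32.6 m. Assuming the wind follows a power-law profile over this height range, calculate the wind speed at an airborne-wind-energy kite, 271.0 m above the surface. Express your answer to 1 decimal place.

First find α: α = ln(V₂/V₁)/ln(z₂/z₁) = ln(75.0/56.5)/ln(32.6/6.0) = 0.28325/1.69255 = 0.1673
Extrapolate from 32.6 m to 271.0 m: V₃ = 75.0 × (271.0/32.6)^0.1673 = 75.0 × 1.4253 = 106.9008 km/h

106.9 km/h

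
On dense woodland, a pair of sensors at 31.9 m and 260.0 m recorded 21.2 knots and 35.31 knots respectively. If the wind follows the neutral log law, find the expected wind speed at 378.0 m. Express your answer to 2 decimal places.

Log law: V ∝ ln(z/z₀). From the pair, with r = V₁/V₂ = 0.60040,
ln z₀ = (ln z₁ − r·ln z₂)/(1 − r) = (3.4626 − 0.60040×5.5607)/0.39960 = 0.3103 → z₀ = 1.364 m
V₃ = V₁ · ln(z₃/z₀)/ln(z₁/z₀) = 21.2 × 5.6246/3.1523 = 37.8267 knots

37.83 knots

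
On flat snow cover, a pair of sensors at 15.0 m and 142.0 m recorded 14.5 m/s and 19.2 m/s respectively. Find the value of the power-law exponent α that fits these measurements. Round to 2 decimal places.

Power law: V₂/V₁ = (z₂/z₁)^α ⇒ α = ln(V₂/V₁) / ln(z₂/z₁)
α = ln(19.2/14.5) / ln(142.0/15.0) = ln(1.3241) / ln(9.4667)
  = 0.28076 / 2.24778 = 0.12491

α ≈ 0.12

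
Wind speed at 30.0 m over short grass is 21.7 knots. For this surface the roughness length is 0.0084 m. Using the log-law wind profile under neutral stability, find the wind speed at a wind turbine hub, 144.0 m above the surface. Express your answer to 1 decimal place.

25.9 knots

Log law: V(z) ∝ ln(z/z₀), so V₂/V₁ = ln(z₂/z₀) / ln(z₁/z₀).
ln(144.0/0.0084) = 9.7493, ln(30.0/0.0084) = 8.1807
V₂ = 21.7 × 9.7493/8.1807 = 21.7 × 1.1917 = 25.8609 knots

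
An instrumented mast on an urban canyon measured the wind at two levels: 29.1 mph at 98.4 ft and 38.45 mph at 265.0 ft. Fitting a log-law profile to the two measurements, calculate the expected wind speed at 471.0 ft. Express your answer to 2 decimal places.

Log law: V ∝ ln(z/z₀). From the pair, with r = V₁/V₂ = 0.75683,
ln z₀ = (ln z₁ − r·ln z₂)/(1 − r) = (4.5890 − 0.75683×5.5797)/0.24317 = 1.5057 → z₀ = 4.507 ft
V₃ = V₁ · ln(z₃/z₀)/ln(z₁/z₀) = 29.1 × 4.6491/3.0833 = 43.8780 mph

43.88 mph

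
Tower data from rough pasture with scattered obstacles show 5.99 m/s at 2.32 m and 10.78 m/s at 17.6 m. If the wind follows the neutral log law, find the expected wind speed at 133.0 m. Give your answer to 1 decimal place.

Log law: V ∝ ln(z/z₀). From the pair, with r = V₁/V₂ = 0.55566,
ln z₀ = (ln z₁ − r·ln z₂)/(1 − r) = (0.8416 − 0.55566×2.8679)/0.44434 = -1.6924 → z₀ = 0.1841 m
V₃ = V₁ · ln(z₃/z₀)/ln(z₁/z₀) = 5.99 × 6.5828/2.5340 = 15.5608 m/s

15.6 m/s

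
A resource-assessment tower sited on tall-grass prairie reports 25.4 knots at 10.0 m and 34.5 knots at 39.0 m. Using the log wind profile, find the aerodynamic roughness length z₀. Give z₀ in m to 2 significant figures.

z₀ ≈ 0.22 m

Log law: V(z) ∝ ln(z/z₀). With r = V₁/V₂ = 25.4/34.5 = 0.73623,
r · ln(z₂/z₀) = ln(z₁/z₀) ⇒ ln z₀ = (ln z₁ − r·ln z₂)/(1 − r)
ln z₀ = (2.30259 − 0.73623×3.66356) / 0.26377 = -1.4962
z₀ = exp(-1.4962) = 0.2240 m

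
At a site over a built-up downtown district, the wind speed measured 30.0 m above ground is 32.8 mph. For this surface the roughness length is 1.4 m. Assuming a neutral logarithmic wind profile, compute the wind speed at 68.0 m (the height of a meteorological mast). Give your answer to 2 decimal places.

Log law: V(z) ∝ ln(z/z₀), so V₂/V₁ = ln(z₂/z₀) / ln(z₁/z₀).
ln(68.0/1.4) = 3.8830, ln(30.0/1.4) = 3.0647
V₂ = 32.8 × 3.8830/3.0647 = 32.8 × 1.2670 = 41.5579 mph

41.56 mph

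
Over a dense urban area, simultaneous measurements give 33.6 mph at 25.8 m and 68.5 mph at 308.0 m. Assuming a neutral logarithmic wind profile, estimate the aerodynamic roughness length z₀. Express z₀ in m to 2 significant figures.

Log law: V(z) ∝ ln(z/z₀). With r = V₁/V₂ = 33.6/68.5 = 0.49051,
r · ln(z₂/z₀) = ln(z₁/z₀) ⇒ ln z₀ = (ln z₁ − r·ln z₂)/(1 − r)
ln z₀ = (3.25037 − 0.49051×5.73010) / 0.50949 = 0.8630
z₀ = exp(0.8630) = 2.370 m

z₀ ≈ 2.4 m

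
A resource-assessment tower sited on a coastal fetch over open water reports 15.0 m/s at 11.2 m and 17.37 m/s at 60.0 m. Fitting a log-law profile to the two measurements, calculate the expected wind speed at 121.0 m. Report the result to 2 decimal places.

Log law: V ∝ ln(z/z₀). From the pair, with r = V₁/V₂ = 0.86356,
ln z₀ = (ln z₁ − r·ln z₂)/(1 − r) = (2.4159 − 0.86356×4.0943)/0.13644 = -8.2071 → z₀ = 0.0002727 m
V₃ = V₁ · ln(z₃/z₀)/ln(z₁/z₀) = 15.0 × 13.0029/10.6230 = 18.3605 m/s

18.36 m/s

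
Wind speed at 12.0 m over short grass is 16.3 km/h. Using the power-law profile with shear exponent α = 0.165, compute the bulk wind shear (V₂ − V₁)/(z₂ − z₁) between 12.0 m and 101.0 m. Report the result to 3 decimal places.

0.077 km/h/m

Power law: V₂ = V₁ · (z₂/z₁)^α = 16.3 × (8.4167)^0.165 = 23.1652 km/h
ΔV/Δz = (23.1652 − 16.3)/(101.0 − 12.0) = 6.8652/89.0000 = 0.07714 km/h/m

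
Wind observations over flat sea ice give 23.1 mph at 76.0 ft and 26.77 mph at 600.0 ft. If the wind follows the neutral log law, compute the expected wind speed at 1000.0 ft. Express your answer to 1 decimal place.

27.7 mph

Log law: V ∝ ln(z/z₀). From the pair, with r = V₁/V₂ = 0.86291,
ln z₀ = (ln z₁ − r·ln z₂)/(1 − r) = (4.3307 − 0.86291×6.3969)/0.13709 = -8.6745 → z₀ = 0.0001709 ft
V₃ = V₁ · ln(z₃/z₀)/ln(z₁/z₀) = 23.1 × 15.5822/13.0052 = 27.6773 mph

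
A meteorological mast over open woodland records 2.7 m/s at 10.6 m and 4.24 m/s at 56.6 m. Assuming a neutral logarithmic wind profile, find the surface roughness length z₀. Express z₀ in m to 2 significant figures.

Log law: V(z) ∝ ln(z/z₀). With r = V₁/V₂ = 2.7/4.24 = 0.63679,
r · ln(z₂/z₀) = ln(z₁/z₀) ⇒ ln z₀ = (ln z₁ − r·ln z₂)/(1 − r)
ln z₀ = (2.36085 − 0.63679×4.03601) / 0.36321 = -0.5761
z₀ = exp(-0.5761) = 0.5621 m

z₀ ≈ 0.56 m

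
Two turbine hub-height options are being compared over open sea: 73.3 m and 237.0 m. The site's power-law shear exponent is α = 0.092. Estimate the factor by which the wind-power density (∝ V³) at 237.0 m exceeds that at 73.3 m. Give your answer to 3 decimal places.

Speed ratio: V_B/V_A = (z_B/z_A)^α = (237.0/73.3)^0.092 = (3.2333)^0.092 = 1.11401
Power-density ratio: P_B/P_A = (V_B/V_A)³ = (1.11401)³ = 1.38249

1.382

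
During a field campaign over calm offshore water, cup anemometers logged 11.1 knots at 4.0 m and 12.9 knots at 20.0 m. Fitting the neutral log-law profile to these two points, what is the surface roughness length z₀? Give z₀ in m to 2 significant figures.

z₀ ≈ 0.00020 m

Log law: V(z) ∝ ln(z/z₀). With r = V₁/V₂ = 11.1/12.9 = 0.86047,
r · ln(z₂/z₀) = ln(z₁/z₀) ⇒ ln z₀ = (ln z₁ − r·ln z₂)/(1 − r)
ln z₀ = (1.38629 − 0.86047×2.99573) / 0.13953 = -8.5386
z₀ = exp(-8.5386) = 0.0001958 m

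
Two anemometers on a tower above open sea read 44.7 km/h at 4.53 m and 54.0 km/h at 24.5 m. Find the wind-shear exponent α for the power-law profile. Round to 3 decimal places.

Power law: V₂/V₁ = (z₂/z₁)^α ⇒ α = ln(V₂/V₁) / ln(z₂/z₁)
α = ln(54.0/44.7) / ln(24.5/4.53) = ln(1.2081) / ln(5.4084)
  = 0.18901 / 1.68795 = 0.11198

α ≈ 0.112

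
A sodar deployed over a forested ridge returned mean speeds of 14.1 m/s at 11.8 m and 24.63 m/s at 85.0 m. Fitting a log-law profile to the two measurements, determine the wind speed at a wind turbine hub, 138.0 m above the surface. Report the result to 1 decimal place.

27.2 m/s

Log law: V ∝ ln(z/z₀). From the pair, with r = V₁/V₂ = 0.57247,
ln z₀ = (ln z₁ − r·ln z₂)/(1 − r) = (2.4681 − 0.57247×4.4427)/0.42753 = -0.1759 → z₀ = 0.8387 m
V₃ = V₁ · ln(z₃/z₀)/ln(z₁/z₀) = 14.1 × 5.1031/2.6440 = 27.2143 m/s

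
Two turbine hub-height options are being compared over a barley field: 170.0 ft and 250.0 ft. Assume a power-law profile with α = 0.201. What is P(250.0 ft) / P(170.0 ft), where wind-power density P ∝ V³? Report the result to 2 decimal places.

1.26

Speed ratio: V_B/V_A = (z_B/z_A)^α = (250.0/170.0)^0.201 = (1.4706)^0.201 = 1.08060
Power-density ratio: P_B/P_A = (V_B/V_A)³ = (1.08060)³ = 1.26182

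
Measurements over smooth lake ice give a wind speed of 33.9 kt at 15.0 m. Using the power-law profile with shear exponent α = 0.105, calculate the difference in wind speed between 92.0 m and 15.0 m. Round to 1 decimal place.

Power law: V₂ = V₁ · (z₂/z₁)^α = 33.9 × (6.1333)^0.105 = 41.0117 kt
ΔV = 41.0117 − 33.9 = 7.1117 kt

7.1 kt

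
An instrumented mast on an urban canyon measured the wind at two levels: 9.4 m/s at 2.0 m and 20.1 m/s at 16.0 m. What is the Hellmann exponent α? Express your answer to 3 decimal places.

Power law: V₂/V₁ = (z₂/z₁)^α ⇒ α = ln(V₂/V₁) / ln(z₂/z₁)
α = ln(20.1/9.4) / ln(16.0/2.0) = ln(2.1383) / ln(8.0000)
  = 0.76001 / 2.07944 = 0.36549

α ≈ 0.365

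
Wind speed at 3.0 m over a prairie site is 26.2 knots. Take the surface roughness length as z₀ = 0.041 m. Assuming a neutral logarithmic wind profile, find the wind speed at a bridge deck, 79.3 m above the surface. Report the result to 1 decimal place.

46.2 knots

Log law: V(z) ∝ ln(z/z₀), so V₂/V₁ = ln(z₂/z₀) / ln(z₁/z₀).
ln(79.3/0.041) = 7.5674, ln(3.0/0.041) = 4.2928
V₂ = 26.2 × 7.5674/4.2928 = 26.2 × 1.7628 = 46.1859 knots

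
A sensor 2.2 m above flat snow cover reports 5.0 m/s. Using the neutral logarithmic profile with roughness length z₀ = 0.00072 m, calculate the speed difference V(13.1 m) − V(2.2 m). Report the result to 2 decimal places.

1.11 m/s

Log law: V₂ = V₁ · ln(z₂/z₀)/ln(z₁/z₀) = 5.0 × 9.8089/8.0247 = 6.1117 m/s
ΔV = 6.1117 − 5.0 = 1.1117 m/s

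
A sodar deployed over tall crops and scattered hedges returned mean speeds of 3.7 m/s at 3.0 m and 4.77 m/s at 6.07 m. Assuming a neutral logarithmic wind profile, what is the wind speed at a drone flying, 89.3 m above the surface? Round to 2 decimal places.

8.85 m/s

Log law: V ∝ ln(z/z₀). From the pair, with r = V₁/V₂ = 0.77568,
ln z₀ = (ln z₁ − r·ln z₂)/(1 − r) = (1.0986 − 0.77568×1.8034)/0.22432 = -1.3384 → z₀ = 0.2623 m
V₃ = V₁ · ln(z₃/z₀)/ln(z₁/z₀) = 3.7 × 5.8304/2.4370 = 8.8521 m/s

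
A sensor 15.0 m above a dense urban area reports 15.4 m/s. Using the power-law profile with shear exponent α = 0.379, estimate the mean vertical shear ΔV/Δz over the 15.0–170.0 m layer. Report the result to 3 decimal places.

0.150 m/s/m

Power law: V₂ = V₁ · (z₂/z₁)^α = 15.4 × (11.3333)^0.379 = 38.6476 m/s
ΔV/Δz = (38.6476 − 15.4)/(170.0 − 15.0) = 23.2476/155.0000 = 0.14998 m/s/m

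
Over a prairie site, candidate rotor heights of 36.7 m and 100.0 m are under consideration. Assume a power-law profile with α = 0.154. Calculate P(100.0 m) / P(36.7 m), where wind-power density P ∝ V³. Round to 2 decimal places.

Speed ratio: V_B/V_A = (z_B/z_A)^α = (100.0/36.7)^0.154 = (2.7248)^0.154 = 1.16692
Power-density ratio: P_B/P_A = (V_B/V_A)³ = (1.16692)³ = 1.58900

1.59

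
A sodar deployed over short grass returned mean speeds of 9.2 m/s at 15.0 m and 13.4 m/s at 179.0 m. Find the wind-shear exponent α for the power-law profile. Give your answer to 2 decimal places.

Power law: V₂/V₁ = (z₂/z₁)^α ⇒ α = ln(V₂/V₁) / ln(z₂/z₁)
α = ln(13.4/9.2) / ln(179.0/15.0) = ln(1.4565) / ln(11.9333)
  = 0.37605 / 2.47934 = 0.15167

α ≈ 0.15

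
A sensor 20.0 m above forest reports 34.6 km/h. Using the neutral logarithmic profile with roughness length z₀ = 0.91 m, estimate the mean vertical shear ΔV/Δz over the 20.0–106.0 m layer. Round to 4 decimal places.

0.2171 km/h/m

Log law: V₂ = V₁ · ln(z₂/z₀)/ln(z₁/z₀) = 34.6 × 4.7577/3.0900 = 53.2737 km/h
ΔV/Δz = (53.2737 − 34.6)/(106.0 − 20.0) = 18.6737/86.0000 = 0.21714 km/h/m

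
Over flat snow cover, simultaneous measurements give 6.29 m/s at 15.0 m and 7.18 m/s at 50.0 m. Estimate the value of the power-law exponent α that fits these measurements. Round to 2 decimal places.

Power law: V₂/V₁ = (z₂/z₁)^α ⇒ α = ln(V₂/V₁) / ln(z₂/z₁)
α = ln(7.18/6.29) / ln(50.0/15.0) = ln(1.1415) / ln(3.3333)
  = 0.13234 / 1.20397 = 0.10992

α ≈ 0.11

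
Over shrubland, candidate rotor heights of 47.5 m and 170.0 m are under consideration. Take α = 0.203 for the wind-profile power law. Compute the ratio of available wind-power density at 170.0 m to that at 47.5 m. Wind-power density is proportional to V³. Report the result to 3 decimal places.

2.174

Speed ratio: V_B/V_A = (z_B/z_A)^α = (170.0/47.5)^0.203 = (3.5789)^0.203 = 1.29543
Power-density ratio: P_B/P_A = (V_B/V_A)³ = (1.29543)³ = 2.17389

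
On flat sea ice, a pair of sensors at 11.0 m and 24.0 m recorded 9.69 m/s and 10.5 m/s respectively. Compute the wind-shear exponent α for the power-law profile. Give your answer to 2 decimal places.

α ≈ 0.10

Power law: V₂/V₁ = (z₂/z₁)^α ⇒ α = ln(V₂/V₁) / ln(z₂/z₁)
α = ln(10.5/9.69) / ln(24.0/11.0) = ln(1.0836) / ln(2.1818)
  = 0.08028 / 0.78016 = 0.10290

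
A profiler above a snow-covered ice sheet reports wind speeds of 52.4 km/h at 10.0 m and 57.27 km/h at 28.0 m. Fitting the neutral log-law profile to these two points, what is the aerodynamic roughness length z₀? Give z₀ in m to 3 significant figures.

z₀ ≈ 0.000154 m

Log law: V(z) ∝ ln(z/z₀). With r = V₁/V₂ = 52.4/57.27 = 0.91496,
r · ln(z₂/z₀) = ln(z₁/z₀) ⇒ ln z₀ = (ln z₁ − r·ln z₂)/(1 − r)
ln z₀ = (2.30259 − 0.91496×3.33220) / 0.08504 = -8.7759
z₀ = exp(-8.7759) = 0.0001544 m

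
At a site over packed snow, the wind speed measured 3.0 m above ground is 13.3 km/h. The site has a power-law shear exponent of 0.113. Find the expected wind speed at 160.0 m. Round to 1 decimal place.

Power-law profile: V₂ = V₁ · (z₂/z₁)^α
V₂ = 13.3 × (160.0/3.0)^0.113 = 13.3 × (53.3333)^0.113
    = 13.3 × 1.5673 = 20.8450 km/h

20.8 km/h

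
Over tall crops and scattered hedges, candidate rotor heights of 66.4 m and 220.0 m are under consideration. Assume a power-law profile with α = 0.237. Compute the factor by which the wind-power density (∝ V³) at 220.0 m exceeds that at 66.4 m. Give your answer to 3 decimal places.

2.344

Speed ratio: V_B/V_A = (z_B/z_A)^α = (220.0/66.4)^0.237 = (3.3133)^0.237 = 1.32831
Power-density ratio: P_B/P_A = (V_B/V_A)³ = (1.32831)³ = 2.34369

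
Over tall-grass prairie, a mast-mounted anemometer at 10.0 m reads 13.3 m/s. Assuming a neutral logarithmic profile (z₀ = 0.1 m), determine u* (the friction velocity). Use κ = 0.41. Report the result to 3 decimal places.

u* ≈ 1.184 m/s

Log law: V(z) = (u*/κ) · ln(z/z₀) ⇒ u* = κ · V / ln(z/z₀)
u* = 0.41 × 13.3 / ln(10.0/0.1) = 0.41 × 13.3 / 4.6052
   = 5.4530 / 4.6052 = 1.1841 m/s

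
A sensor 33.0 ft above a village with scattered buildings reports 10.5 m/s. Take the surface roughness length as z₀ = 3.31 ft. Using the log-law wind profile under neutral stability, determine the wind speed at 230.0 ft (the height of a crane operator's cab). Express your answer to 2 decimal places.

Log law: V(z) ∝ ln(z/z₀), so V₂/V₁ = ln(z₂/z₀) / ln(z₁/z₀).
ln(230.0/3.31) = 4.2411, ln(33.0/3.31) = 2.2996
V₂ = 10.5 × 4.2411/2.2996 = 10.5 × 1.8443 = 19.3654 m/s

19.37 m/s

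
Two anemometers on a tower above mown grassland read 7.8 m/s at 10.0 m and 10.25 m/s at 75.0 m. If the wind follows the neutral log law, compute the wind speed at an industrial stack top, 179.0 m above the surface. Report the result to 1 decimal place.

11.3 m/s

Log law: V ∝ ln(z/z₀). From the pair, with r = V₁/V₂ = 0.76098,
ln z₀ = (ln z₁ − r·ln z₂)/(1 − r) = (2.3026 − 0.76098×4.3175)/0.23902 = -4.1122 → z₀ = 0.01637 m
V₃ = V₁ · ln(z₃/z₀)/ln(z₁/z₀) = 7.8 × 9.2996/6.4148 = 11.3077 m/s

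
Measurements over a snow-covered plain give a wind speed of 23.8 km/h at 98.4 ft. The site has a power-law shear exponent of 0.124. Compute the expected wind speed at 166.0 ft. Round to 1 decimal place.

Power-law profile: V₂ = V₁ · (z₂/z₁)^α
V₂ = 23.8 × (166.0/98.4)^0.124 = 23.8 × (1.6870)^0.124
    = 23.8 × 1.0670 = 25.3945 km/h

25.4 km/h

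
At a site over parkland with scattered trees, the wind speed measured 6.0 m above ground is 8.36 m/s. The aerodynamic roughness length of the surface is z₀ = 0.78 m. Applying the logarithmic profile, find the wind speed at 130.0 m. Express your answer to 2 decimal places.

Log law: V(z) ∝ ln(z/z₀), so V₂/V₁ = ln(z₂/z₀) / ln(z₁/z₀).
ln(130.0/0.78) = 5.1160, ln(6.0/0.78) = 2.0402
V₂ = 8.36 × 5.1160/2.0402 = 8.36 × 2.5076 = 20.9633 m/s

20.96 m/s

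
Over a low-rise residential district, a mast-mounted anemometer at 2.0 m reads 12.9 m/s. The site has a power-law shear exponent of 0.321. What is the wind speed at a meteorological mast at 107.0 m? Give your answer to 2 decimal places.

46.28 m/s

Power-law profile: V₂ = V₁ · (z₂/z₁)^α
V₂ = 12.9 × (107.0/2.0)^0.321 = 12.9 × (53.5000)^0.321
    = 12.9 × 3.5876 = 46.2798 m/s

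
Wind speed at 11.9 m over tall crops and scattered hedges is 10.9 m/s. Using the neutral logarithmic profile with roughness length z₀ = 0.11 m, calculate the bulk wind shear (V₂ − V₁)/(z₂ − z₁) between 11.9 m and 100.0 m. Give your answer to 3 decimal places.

Log law: V₂ = V₁ · ln(z₂/z₀)/ln(z₁/z₀) = 10.9 × 6.8124/4.6838 = 15.8537 m/s
ΔV/Δz = (15.8537 − 10.9)/(100.0 − 11.9) = 4.9537/88.1000 = 0.05623 m/s/m

0.056 m/s/m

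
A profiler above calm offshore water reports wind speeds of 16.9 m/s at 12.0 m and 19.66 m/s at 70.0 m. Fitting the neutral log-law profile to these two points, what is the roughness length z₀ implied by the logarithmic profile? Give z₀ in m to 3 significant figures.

z₀ ≈ 0.000245 m

Log law: V(z) ∝ ln(z/z₀). With r = V₁/V₂ = 16.9/19.66 = 0.85961,
r · ln(z₂/z₀) = ln(z₁/z₀) ⇒ ln z₀ = (ln z₁ − r·ln z₂)/(1 − r)
ln z₀ = (2.48491 − 0.85961×4.24850) / 0.14039 = -8.3139
z₀ = exp(-8.3139) = 0.0002451 m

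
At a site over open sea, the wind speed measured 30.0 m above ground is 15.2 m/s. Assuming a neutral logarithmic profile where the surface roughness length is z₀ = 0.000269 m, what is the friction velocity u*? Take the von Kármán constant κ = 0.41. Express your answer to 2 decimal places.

u* ≈ 0.54 m/s

Log law: V(z) = (u*/κ) · ln(z/z₀) ⇒ u* = κ · V / ln(z/z₀)
u* = 0.41 × 15.2 / ln(30.0/0.000269) = 0.41 × 15.2 / 11.6220
   = 6.2320 / 11.6220 = 0.5362 m/s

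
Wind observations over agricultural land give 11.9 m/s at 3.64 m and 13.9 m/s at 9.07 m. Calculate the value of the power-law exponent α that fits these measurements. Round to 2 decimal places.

α ≈ 0.17

Power law: V₂/V₁ = (z₂/z₁)^α ⇒ α = ln(V₂/V₁) / ln(z₂/z₁)
α = ln(13.9/11.9) / ln(9.07/3.64) = ln(1.1681) / ln(2.4918)
  = 0.15535 / 0.91299 = 0.17016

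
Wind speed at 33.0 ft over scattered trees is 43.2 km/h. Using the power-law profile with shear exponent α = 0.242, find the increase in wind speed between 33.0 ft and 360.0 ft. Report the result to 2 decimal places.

33.82 km/h

Power law: V₂ = V₁ · (z₂/z₁)^α = 43.2 × (10.9091)^0.242 = 77.0244 km/h
ΔV = 77.0244 − 43.2 = 33.8244 km/h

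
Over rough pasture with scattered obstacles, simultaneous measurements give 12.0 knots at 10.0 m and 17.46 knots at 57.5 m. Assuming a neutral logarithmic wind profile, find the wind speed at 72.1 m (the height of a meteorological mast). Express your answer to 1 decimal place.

18.2 knots

Log law: V ∝ ln(z/z₀). From the pair, with r = V₁/V₂ = 0.68729,
ln z₀ = (ln z₁ − r·ln z₂)/(1 − r) = (2.3026 − 0.68729×4.0518)/0.31271 = -1.5418 → z₀ = 0.2140 m
V₃ = V₁ · ln(z₃/z₀)/ln(z₁/z₀) = 12.0 × 5.8199/3.8444 = 18.1663 knots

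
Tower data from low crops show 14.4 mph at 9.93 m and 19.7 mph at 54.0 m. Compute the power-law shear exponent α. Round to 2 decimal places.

Power law: V₂/V₁ = (z₂/z₁)^α ⇒ α = ln(V₂/V₁) / ln(z₂/z₁)
α = ln(19.7/14.4) / ln(54.0/9.93) = ln(1.3681) / ln(5.4381)
  = 0.31339 / 1.69342 = 0.18506

α ≈ 0.19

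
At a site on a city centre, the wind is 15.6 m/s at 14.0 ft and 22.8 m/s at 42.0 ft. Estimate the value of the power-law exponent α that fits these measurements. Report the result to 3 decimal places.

Power law: V₂/V₁ = (z₂/z₁)^α ⇒ α = ln(V₂/V₁) / ln(z₂/z₁)
α = ln(22.8/15.6) / ln(42.0/14.0) = ln(1.4615) / ln(3.0000)
  = 0.37949 / 1.09861 = 0.34543

α ≈ 0.345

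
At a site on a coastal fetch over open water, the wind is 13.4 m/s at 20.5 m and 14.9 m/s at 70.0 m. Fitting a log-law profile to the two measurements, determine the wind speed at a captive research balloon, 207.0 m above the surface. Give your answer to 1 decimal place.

Log law: V ∝ ln(z/z₀). From the pair, with r = V₁/V₂ = 0.89933,
ln z₀ = (ln z₁ − r·ln z₂)/(1 − r) = (3.0204 − 0.89933×4.2485)/0.10067 = -7.9503 → z₀ = 0.0003525 m
V₃ = V₁ · ln(z₃/z₀)/ln(z₁/z₀) = 13.4 × 13.2831/10.9708 = 16.2243 m/s

16.2 m/s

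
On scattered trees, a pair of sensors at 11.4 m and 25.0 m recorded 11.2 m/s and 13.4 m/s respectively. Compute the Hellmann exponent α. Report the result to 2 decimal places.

Power law: V₂/V₁ = (z₂/z₁)^α ⇒ α = ln(V₂/V₁) / ln(z₂/z₁)
α = ln(13.4/11.2) / ln(25.0/11.4) = ln(1.1964) / ln(2.1930)
  = 0.17934 / 0.78526 = 0.22838

α ≈ 0.23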